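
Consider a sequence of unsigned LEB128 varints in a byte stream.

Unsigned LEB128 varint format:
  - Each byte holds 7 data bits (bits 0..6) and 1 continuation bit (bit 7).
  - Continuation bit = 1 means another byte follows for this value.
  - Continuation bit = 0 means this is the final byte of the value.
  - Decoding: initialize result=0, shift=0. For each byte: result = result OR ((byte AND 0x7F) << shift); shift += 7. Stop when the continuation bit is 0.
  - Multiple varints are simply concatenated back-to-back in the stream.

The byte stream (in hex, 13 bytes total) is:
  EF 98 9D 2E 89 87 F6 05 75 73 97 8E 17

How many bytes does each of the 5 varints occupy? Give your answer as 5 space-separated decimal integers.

Answer: 4 4 1 1 3

Derivation:
  byte[0]=0xEF cont=1 payload=0x6F=111: acc |= 111<<0 -> acc=111 shift=7
  byte[1]=0x98 cont=1 payload=0x18=24: acc |= 24<<7 -> acc=3183 shift=14
  byte[2]=0x9D cont=1 payload=0x1D=29: acc |= 29<<14 -> acc=478319 shift=21
  byte[3]=0x2E cont=0 payload=0x2E=46: acc |= 46<<21 -> acc=96947311 shift=28 [end]
Varint 1: bytes[0:4] = EF 98 9D 2E -> value 96947311 (4 byte(s))
  byte[4]=0x89 cont=1 payload=0x09=9: acc |= 9<<0 -> acc=9 shift=7
  byte[5]=0x87 cont=1 payload=0x07=7: acc |= 7<<7 -> acc=905 shift=14
  byte[6]=0xF6 cont=1 payload=0x76=118: acc |= 118<<14 -> acc=1934217 shift=21
  byte[7]=0x05 cont=0 payload=0x05=5: acc |= 5<<21 -> acc=12419977 shift=28 [end]
Varint 2: bytes[4:8] = 89 87 F6 05 -> value 12419977 (4 byte(s))
  byte[8]=0x75 cont=0 payload=0x75=117: acc |= 117<<0 -> acc=117 shift=7 [end]
Varint 3: bytes[8:9] = 75 -> value 117 (1 byte(s))
  byte[9]=0x73 cont=0 payload=0x73=115: acc |= 115<<0 -> acc=115 shift=7 [end]
Varint 4: bytes[9:10] = 73 -> value 115 (1 byte(s))
  byte[10]=0x97 cont=1 payload=0x17=23: acc |= 23<<0 -> acc=23 shift=7
  byte[11]=0x8E cont=1 payload=0x0E=14: acc |= 14<<7 -> acc=1815 shift=14
  byte[12]=0x17 cont=0 payload=0x17=23: acc |= 23<<14 -> acc=378647 shift=21 [end]
Varint 5: bytes[10:13] = 97 8E 17 -> value 378647 (3 byte(s))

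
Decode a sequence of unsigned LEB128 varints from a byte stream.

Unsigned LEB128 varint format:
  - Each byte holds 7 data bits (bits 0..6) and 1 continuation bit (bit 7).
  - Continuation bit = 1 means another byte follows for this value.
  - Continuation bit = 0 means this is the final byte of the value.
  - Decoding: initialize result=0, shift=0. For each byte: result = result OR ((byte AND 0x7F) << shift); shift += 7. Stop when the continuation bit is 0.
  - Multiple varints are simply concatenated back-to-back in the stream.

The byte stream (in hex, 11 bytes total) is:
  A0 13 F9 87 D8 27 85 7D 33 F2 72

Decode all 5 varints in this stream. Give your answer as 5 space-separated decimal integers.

  byte[0]=0xA0 cont=1 payload=0x20=32: acc |= 32<<0 -> acc=32 shift=7
  byte[1]=0x13 cont=0 payload=0x13=19: acc |= 19<<7 -> acc=2464 shift=14 [end]
Varint 1: bytes[0:2] = A0 13 -> value 2464 (2 byte(s))
  byte[2]=0xF9 cont=1 payload=0x79=121: acc |= 121<<0 -> acc=121 shift=7
  byte[3]=0x87 cont=1 payload=0x07=7: acc |= 7<<7 -> acc=1017 shift=14
  byte[4]=0xD8 cont=1 payload=0x58=88: acc |= 88<<14 -> acc=1442809 shift=21
  byte[5]=0x27 cont=0 payload=0x27=39: acc |= 39<<21 -> acc=83231737 shift=28 [end]
Varint 2: bytes[2:6] = F9 87 D8 27 -> value 83231737 (4 byte(s))
  byte[6]=0x85 cont=1 payload=0x05=5: acc |= 5<<0 -> acc=5 shift=7
  byte[7]=0x7D cont=0 payload=0x7D=125: acc |= 125<<7 -> acc=16005 shift=14 [end]
Varint 3: bytes[6:8] = 85 7D -> value 16005 (2 byte(s))
  byte[8]=0x33 cont=0 payload=0x33=51: acc |= 51<<0 -> acc=51 shift=7 [end]
Varint 4: bytes[8:9] = 33 -> value 51 (1 byte(s))
  byte[9]=0xF2 cont=1 payload=0x72=114: acc |= 114<<0 -> acc=114 shift=7
  byte[10]=0x72 cont=0 payload=0x72=114: acc |= 114<<7 -> acc=14706 shift=14 [end]
Varint 5: bytes[9:11] = F2 72 -> value 14706 (2 byte(s))

Answer: 2464 83231737 16005 51 14706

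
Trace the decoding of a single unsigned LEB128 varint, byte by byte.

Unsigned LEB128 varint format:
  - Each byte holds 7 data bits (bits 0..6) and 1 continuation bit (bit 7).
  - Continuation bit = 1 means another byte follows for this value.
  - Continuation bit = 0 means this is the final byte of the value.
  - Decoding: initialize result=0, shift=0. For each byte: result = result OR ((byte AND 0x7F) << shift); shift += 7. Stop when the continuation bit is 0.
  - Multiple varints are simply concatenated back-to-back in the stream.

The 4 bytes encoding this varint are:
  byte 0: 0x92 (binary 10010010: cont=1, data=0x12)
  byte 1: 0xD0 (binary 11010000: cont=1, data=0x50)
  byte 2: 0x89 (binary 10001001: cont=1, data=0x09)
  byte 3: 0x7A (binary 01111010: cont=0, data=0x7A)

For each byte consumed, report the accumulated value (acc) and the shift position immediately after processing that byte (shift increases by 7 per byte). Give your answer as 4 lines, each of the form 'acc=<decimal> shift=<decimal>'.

byte 0=0x92: payload=0x12=18, contrib = 18<<0 = 18; acc -> 18, shift -> 7
byte 1=0xD0: payload=0x50=80, contrib = 80<<7 = 10240; acc -> 10258, shift -> 14
byte 2=0x89: payload=0x09=9, contrib = 9<<14 = 147456; acc -> 157714, shift -> 21
byte 3=0x7A: payload=0x7A=122, contrib = 122<<21 = 255852544; acc -> 256010258, shift -> 28

Answer: acc=18 shift=7
acc=10258 shift=14
acc=157714 shift=21
acc=256010258 shift=28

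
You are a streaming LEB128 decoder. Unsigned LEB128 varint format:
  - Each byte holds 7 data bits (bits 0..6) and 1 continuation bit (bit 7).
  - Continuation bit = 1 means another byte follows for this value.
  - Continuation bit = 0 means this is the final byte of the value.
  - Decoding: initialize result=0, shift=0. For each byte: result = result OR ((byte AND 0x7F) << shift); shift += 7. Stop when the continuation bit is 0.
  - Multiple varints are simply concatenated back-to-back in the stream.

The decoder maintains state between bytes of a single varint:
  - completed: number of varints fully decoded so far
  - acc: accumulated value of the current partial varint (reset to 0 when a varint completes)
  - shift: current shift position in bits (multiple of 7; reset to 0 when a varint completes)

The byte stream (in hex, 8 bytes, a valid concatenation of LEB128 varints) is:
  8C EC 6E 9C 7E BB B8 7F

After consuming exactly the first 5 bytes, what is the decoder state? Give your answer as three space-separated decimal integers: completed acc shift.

byte[0]=0x8C cont=1 payload=0x0C: acc |= 12<<0 -> completed=0 acc=12 shift=7
byte[1]=0xEC cont=1 payload=0x6C: acc |= 108<<7 -> completed=0 acc=13836 shift=14
byte[2]=0x6E cont=0 payload=0x6E: varint #1 complete (value=1816076); reset -> completed=1 acc=0 shift=0
byte[3]=0x9C cont=1 payload=0x1C: acc |= 28<<0 -> completed=1 acc=28 shift=7
byte[4]=0x7E cont=0 payload=0x7E: varint #2 complete (value=16156); reset -> completed=2 acc=0 shift=0

Answer: 2 0 0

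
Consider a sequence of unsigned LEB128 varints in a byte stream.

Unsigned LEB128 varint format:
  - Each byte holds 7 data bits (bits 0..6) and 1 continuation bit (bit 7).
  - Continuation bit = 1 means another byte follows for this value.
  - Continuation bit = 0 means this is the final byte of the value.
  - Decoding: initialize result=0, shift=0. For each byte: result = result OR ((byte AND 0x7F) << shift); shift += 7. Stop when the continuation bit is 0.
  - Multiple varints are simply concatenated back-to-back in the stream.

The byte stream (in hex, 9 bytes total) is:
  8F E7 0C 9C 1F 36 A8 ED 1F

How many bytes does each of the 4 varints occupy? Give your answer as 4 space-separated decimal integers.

Answer: 3 2 1 3

Derivation:
  byte[0]=0x8F cont=1 payload=0x0F=15: acc |= 15<<0 -> acc=15 shift=7
  byte[1]=0xE7 cont=1 payload=0x67=103: acc |= 103<<7 -> acc=13199 shift=14
  byte[2]=0x0C cont=0 payload=0x0C=12: acc |= 12<<14 -> acc=209807 shift=21 [end]
Varint 1: bytes[0:3] = 8F E7 0C -> value 209807 (3 byte(s))
  byte[3]=0x9C cont=1 payload=0x1C=28: acc |= 28<<0 -> acc=28 shift=7
  byte[4]=0x1F cont=0 payload=0x1F=31: acc |= 31<<7 -> acc=3996 shift=14 [end]
Varint 2: bytes[3:5] = 9C 1F -> value 3996 (2 byte(s))
  byte[5]=0x36 cont=0 payload=0x36=54: acc |= 54<<0 -> acc=54 shift=7 [end]
Varint 3: bytes[5:6] = 36 -> value 54 (1 byte(s))
  byte[6]=0xA8 cont=1 payload=0x28=40: acc |= 40<<0 -> acc=40 shift=7
  byte[7]=0xED cont=1 payload=0x6D=109: acc |= 109<<7 -> acc=13992 shift=14
  byte[8]=0x1F cont=0 payload=0x1F=31: acc |= 31<<14 -> acc=521896 shift=21 [end]
Varint 4: bytes[6:9] = A8 ED 1F -> value 521896 (3 byte(s))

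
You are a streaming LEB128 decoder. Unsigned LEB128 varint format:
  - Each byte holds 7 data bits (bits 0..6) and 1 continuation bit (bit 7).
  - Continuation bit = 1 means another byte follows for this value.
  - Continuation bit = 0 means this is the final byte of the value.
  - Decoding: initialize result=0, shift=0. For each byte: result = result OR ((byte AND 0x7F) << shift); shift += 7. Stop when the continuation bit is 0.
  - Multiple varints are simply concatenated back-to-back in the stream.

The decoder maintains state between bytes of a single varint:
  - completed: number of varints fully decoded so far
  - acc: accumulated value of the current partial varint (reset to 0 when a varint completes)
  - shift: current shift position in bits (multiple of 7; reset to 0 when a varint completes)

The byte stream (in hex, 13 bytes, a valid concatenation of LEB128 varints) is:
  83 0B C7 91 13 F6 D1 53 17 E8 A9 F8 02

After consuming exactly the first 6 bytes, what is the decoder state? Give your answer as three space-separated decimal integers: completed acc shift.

Answer: 2 118 7

Derivation:
byte[0]=0x83 cont=1 payload=0x03: acc |= 3<<0 -> completed=0 acc=3 shift=7
byte[1]=0x0B cont=0 payload=0x0B: varint #1 complete (value=1411); reset -> completed=1 acc=0 shift=0
byte[2]=0xC7 cont=1 payload=0x47: acc |= 71<<0 -> completed=1 acc=71 shift=7
byte[3]=0x91 cont=1 payload=0x11: acc |= 17<<7 -> completed=1 acc=2247 shift=14
byte[4]=0x13 cont=0 payload=0x13: varint #2 complete (value=313543); reset -> completed=2 acc=0 shift=0
byte[5]=0xF6 cont=1 payload=0x76: acc |= 118<<0 -> completed=2 acc=118 shift=7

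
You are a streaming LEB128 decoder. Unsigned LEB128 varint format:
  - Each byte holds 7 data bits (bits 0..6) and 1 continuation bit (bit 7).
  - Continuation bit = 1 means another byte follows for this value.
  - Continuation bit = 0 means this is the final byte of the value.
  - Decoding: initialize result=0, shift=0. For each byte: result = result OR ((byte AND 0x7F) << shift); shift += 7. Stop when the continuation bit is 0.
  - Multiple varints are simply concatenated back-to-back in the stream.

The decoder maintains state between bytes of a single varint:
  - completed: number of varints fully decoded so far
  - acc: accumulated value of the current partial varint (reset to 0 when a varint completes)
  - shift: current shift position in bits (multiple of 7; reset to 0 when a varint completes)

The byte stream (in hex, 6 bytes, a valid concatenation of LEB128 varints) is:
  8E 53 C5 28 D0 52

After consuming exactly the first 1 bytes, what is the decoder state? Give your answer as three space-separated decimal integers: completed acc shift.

Answer: 0 14 7

Derivation:
byte[0]=0x8E cont=1 payload=0x0E: acc |= 14<<0 -> completed=0 acc=14 shift=7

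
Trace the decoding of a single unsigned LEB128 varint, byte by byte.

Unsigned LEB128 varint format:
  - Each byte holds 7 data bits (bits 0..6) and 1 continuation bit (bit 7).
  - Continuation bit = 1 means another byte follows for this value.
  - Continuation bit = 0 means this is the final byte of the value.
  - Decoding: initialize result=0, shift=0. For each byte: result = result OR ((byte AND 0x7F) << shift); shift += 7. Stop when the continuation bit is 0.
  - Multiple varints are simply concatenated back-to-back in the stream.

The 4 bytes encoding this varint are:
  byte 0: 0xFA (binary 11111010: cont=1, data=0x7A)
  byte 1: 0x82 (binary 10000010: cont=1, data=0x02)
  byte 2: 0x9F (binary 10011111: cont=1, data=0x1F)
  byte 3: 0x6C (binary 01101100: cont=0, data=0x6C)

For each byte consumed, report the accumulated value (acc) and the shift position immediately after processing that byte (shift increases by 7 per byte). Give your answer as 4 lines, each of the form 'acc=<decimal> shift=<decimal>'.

Answer: acc=122 shift=7
acc=378 shift=14
acc=508282 shift=21
acc=227000698 shift=28

Derivation:
byte 0=0xFA: payload=0x7A=122, contrib = 122<<0 = 122; acc -> 122, shift -> 7
byte 1=0x82: payload=0x02=2, contrib = 2<<7 = 256; acc -> 378, shift -> 14
byte 2=0x9F: payload=0x1F=31, contrib = 31<<14 = 507904; acc -> 508282, shift -> 21
byte 3=0x6C: payload=0x6C=108, contrib = 108<<21 = 226492416; acc -> 227000698, shift -> 28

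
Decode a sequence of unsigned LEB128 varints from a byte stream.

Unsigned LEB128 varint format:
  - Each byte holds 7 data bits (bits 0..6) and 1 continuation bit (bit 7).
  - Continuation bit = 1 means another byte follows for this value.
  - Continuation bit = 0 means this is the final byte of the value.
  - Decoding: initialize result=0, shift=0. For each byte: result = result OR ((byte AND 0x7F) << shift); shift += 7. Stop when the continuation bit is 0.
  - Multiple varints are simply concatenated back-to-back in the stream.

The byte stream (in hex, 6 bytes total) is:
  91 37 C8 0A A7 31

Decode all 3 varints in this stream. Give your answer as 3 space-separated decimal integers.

  byte[0]=0x91 cont=1 payload=0x11=17: acc |= 17<<0 -> acc=17 shift=7
  byte[1]=0x37 cont=0 payload=0x37=55: acc |= 55<<7 -> acc=7057 shift=14 [end]
Varint 1: bytes[0:2] = 91 37 -> value 7057 (2 byte(s))
  byte[2]=0xC8 cont=1 payload=0x48=72: acc |= 72<<0 -> acc=72 shift=7
  byte[3]=0x0A cont=0 payload=0x0A=10: acc |= 10<<7 -> acc=1352 shift=14 [end]
Varint 2: bytes[2:4] = C8 0A -> value 1352 (2 byte(s))
  byte[4]=0xA7 cont=1 payload=0x27=39: acc |= 39<<0 -> acc=39 shift=7
  byte[5]=0x31 cont=0 payload=0x31=49: acc |= 49<<7 -> acc=6311 shift=14 [end]
Varint 3: bytes[4:6] = A7 31 -> value 6311 (2 byte(s))

Answer: 7057 1352 6311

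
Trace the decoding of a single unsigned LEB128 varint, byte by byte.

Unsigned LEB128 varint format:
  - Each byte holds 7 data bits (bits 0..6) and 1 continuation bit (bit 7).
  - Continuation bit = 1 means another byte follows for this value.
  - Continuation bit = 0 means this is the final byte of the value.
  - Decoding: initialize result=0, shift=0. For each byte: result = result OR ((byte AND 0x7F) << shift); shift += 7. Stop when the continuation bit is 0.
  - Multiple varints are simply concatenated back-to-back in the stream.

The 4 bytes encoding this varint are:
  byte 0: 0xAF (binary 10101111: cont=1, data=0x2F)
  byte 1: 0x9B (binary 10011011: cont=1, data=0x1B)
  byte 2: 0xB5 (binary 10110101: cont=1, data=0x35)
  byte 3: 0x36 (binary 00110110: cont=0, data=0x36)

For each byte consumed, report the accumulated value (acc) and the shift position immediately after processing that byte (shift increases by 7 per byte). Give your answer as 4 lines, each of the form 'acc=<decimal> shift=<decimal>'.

byte 0=0xAF: payload=0x2F=47, contrib = 47<<0 = 47; acc -> 47, shift -> 7
byte 1=0x9B: payload=0x1B=27, contrib = 27<<7 = 3456; acc -> 3503, shift -> 14
byte 2=0xB5: payload=0x35=53, contrib = 53<<14 = 868352; acc -> 871855, shift -> 21
byte 3=0x36: payload=0x36=54, contrib = 54<<21 = 113246208; acc -> 114118063, shift -> 28

Answer: acc=47 shift=7
acc=3503 shift=14
acc=871855 shift=21
acc=114118063 shift=28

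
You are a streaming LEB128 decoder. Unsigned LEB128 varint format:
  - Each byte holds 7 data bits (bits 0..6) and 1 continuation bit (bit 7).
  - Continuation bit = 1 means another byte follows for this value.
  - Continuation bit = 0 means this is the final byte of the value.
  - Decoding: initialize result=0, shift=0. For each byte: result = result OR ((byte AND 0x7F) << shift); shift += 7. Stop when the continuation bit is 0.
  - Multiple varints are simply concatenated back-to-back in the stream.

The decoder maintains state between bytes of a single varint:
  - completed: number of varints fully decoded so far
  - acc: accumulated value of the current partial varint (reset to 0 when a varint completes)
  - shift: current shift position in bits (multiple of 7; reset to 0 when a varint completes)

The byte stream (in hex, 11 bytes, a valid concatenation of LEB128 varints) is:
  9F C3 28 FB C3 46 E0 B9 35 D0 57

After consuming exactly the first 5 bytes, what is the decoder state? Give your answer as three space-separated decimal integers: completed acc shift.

byte[0]=0x9F cont=1 payload=0x1F: acc |= 31<<0 -> completed=0 acc=31 shift=7
byte[1]=0xC3 cont=1 payload=0x43: acc |= 67<<7 -> completed=0 acc=8607 shift=14
byte[2]=0x28 cont=0 payload=0x28: varint #1 complete (value=663967); reset -> completed=1 acc=0 shift=0
byte[3]=0xFB cont=1 payload=0x7B: acc |= 123<<0 -> completed=1 acc=123 shift=7
byte[4]=0xC3 cont=1 payload=0x43: acc |= 67<<7 -> completed=1 acc=8699 shift=14

Answer: 1 8699 14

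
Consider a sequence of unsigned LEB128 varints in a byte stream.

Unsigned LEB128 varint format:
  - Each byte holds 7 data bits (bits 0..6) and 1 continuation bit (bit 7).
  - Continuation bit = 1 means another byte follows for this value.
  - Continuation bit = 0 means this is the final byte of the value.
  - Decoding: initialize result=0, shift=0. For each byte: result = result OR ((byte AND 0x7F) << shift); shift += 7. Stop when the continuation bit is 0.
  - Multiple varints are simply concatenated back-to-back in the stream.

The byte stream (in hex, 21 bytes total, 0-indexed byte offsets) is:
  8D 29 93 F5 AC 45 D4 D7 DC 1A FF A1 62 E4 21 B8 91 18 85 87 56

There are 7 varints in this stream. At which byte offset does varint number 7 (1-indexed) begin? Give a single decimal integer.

  byte[0]=0x8D cont=1 payload=0x0D=13: acc |= 13<<0 -> acc=13 shift=7
  byte[1]=0x29 cont=0 payload=0x29=41: acc |= 41<<7 -> acc=5261 shift=14 [end]
Varint 1: bytes[0:2] = 8D 29 -> value 5261 (2 byte(s))
  byte[2]=0x93 cont=1 payload=0x13=19: acc |= 19<<0 -> acc=19 shift=7
  byte[3]=0xF5 cont=1 payload=0x75=117: acc |= 117<<7 -> acc=14995 shift=14
  byte[4]=0xAC cont=1 payload=0x2C=44: acc |= 44<<14 -> acc=735891 shift=21
  byte[5]=0x45 cont=0 payload=0x45=69: acc |= 69<<21 -> acc=145439379 shift=28 [end]
Varint 2: bytes[2:6] = 93 F5 AC 45 -> value 145439379 (4 byte(s))
  byte[6]=0xD4 cont=1 payload=0x54=84: acc |= 84<<0 -> acc=84 shift=7
  byte[7]=0xD7 cont=1 payload=0x57=87: acc |= 87<<7 -> acc=11220 shift=14
  byte[8]=0xDC cont=1 payload=0x5C=92: acc |= 92<<14 -> acc=1518548 shift=21
  byte[9]=0x1A cont=0 payload=0x1A=26: acc |= 26<<21 -> acc=56044500 shift=28 [end]
Varint 3: bytes[6:10] = D4 D7 DC 1A -> value 56044500 (4 byte(s))
  byte[10]=0xFF cont=1 payload=0x7F=127: acc |= 127<<0 -> acc=127 shift=7
  byte[11]=0xA1 cont=1 payload=0x21=33: acc |= 33<<7 -> acc=4351 shift=14
  byte[12]=0x62 cont=0 payload=0x62=98: acc |= 98<<14 -> acc=1609983 shift=21 [end]
Varint 4: bytes[10:13] = FF A1 62 -> value 1609983 (3 byte(s))
  byte[13]=0xE4 cont=1 payload=0x64=100: acc |= 100<<0 -> acc=100 shift=7
  byte[14]=0x21 cont=0 payload=0x21=33: acc |= 33<<7 -> acc=4324 shift=14 [end]
Varint 5: bytes[13:15] = E4 21 -> value 4324 (2 byte(s))
  byte[15]=0xB8 cont=1 payload=0x38=56: acc |= 56<<0 -> acc=56 shift=7
  byte[16]=0x91 cont=1 payload=0x11=17: acc |= 17<<7 -> acc=2232 shift=14
  byte[17]=0x18 cont=0 payload=0x18=24: acc |= 24<<14 -> acc=395448 shift=21 [end]
Varint 6: bytes[15:18] = B8 91 18 -> value 395448 (3 byte(s))
  byte[18]=0x85 cont=1 payload=0x05=5: acc |= 5<<0 -> acc=5 shift=7
  byte[19]=0x87 cont=1 payload=0x07=7: acc |= 7<<7 -> acc=901 shift=14
  byte[20]=0x56 cont=0 payload=0x56=86: acc |= 86<<14 -> acc=1409925 shift=21 [end]
Varint 7: bytes[18:21] = 85 87 56 -> value 1409925 (3 byte(s))

Answer: 18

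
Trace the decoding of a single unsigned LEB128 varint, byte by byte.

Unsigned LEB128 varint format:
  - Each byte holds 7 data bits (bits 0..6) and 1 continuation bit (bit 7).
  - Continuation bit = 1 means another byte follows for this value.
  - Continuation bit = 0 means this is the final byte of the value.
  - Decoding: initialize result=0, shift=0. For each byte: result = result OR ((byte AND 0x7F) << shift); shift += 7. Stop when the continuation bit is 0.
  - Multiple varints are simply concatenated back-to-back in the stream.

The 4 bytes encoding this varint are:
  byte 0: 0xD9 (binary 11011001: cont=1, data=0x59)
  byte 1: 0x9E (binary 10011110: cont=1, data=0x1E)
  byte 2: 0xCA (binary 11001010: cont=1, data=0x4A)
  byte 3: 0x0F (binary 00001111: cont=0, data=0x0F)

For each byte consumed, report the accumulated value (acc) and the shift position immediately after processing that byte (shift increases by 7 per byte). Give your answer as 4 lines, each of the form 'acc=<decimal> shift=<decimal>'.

byte 0=0xD9: payload=0x59=89, contrib = 89<<0 = 89; acc -> 89, shift -> 7
byte 1=0x9E: payload=0x1E=30, contrib = 30<<7 = 3840; acc -> 3929, shift -> 14
byte 2=0xCA: payload=0x4A=74, contrib = 74<<14 = 1212416; acc -> 1216345, shift -> 21
byte 3=0x0F: payload=0x0F=15, contrib = 15<<21 = 31457280; acc -> 32673625, shift -> 28

Answer: acc=89 shift=7
acc=3929 shift=14
acc=1216345 shift=21
acc=32673625 shift=28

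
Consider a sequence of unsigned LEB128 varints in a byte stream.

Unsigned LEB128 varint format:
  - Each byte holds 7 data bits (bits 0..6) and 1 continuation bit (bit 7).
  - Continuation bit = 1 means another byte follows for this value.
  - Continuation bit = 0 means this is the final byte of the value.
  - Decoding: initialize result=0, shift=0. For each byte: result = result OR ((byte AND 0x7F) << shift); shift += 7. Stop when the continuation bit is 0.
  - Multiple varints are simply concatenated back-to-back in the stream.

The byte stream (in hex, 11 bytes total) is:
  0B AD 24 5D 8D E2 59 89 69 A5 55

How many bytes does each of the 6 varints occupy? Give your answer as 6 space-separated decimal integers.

Answer: 1 2 1 3 2 2

Derivation:
  byte[0]=0x0B cont=0 payload=0x0B=11: acc |= 11<<0 -> acc=11 shift=7 [end]
Varint 1: bytes[0:1] = 0B -> value 11 (1 byte(s))
  byte[1]=0xAD cont=1 payload=0x2D=45: acc |= 45<<0 -> acc=45 shift=7
  byte[2]=0x24 cont=0 payload=0x24=36: acc |= 36<<7 -> acc=4653 shift=14 [end]
Varint 2: bytes[1:3] = AD 24 -> value 4653 (2 byte(s))
  byte[3]=0x5D cont=0 payload=0x5D=93: acc |= 93<<0 -> acc=93 shift=7 [end]
Varint 3: bytes[3:4] = 5D -> value 93 (1 byte(s))
  byte[4]=0x8D cont=1 payload=0x0D=13: acc |= 13<<0 -> acc=13 shift=7
  byte[5]=0xE2 cont=1 payload=0x62=98: acc |= 98<<7 -> acc=12557 shift=14
  byte[6]=0x59 cont=0 payload=0x59=89: acc |= 89<<14 -> acc=1470733 shift=21 [end]
Varint 4: bytes[4:7] = 8D E2 59 -> value 1470733 (3 byte(s))
  byte[7]=0x89 cont=1 payload=0x09=9: acc |= 9<<0 -> acc=9 shift=7
  byte[8]=0x69 cont=0 payload=0x69=105: acc |= 105<<7 -> acc=13449 shift=14 [end]
Varint 5: bytes[7:9] = 89 69 -> value 13449 (2 byte(s))
  byte[9]=0xA5 cont=1 payload=0x25=37: acc |= 37<<0 -> acc=37 shift=7
  byte[10]=0x55 cont=0 payload=0x55=85: acc |= 85<<7 -> acc=10917 shift=14 [end]
Varint 6: bytes[9:11] = A5 55 -> value 10917 (2 byte(s))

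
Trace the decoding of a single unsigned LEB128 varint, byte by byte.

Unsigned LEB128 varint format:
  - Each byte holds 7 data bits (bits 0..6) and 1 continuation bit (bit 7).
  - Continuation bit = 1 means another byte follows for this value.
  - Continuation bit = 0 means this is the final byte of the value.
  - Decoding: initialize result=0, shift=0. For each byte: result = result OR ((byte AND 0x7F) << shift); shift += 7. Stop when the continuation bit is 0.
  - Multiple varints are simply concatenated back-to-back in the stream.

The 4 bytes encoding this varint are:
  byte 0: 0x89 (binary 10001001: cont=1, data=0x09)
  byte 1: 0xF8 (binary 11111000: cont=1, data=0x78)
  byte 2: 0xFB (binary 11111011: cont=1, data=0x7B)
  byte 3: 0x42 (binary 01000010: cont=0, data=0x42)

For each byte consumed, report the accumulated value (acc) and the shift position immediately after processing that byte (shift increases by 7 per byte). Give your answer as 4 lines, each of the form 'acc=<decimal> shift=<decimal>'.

byte 0=0x89: payload=0x09=9, contrib = 9<<0 = 9; acc -> 9, shift -> 7
byte 1=0xF8: payload=0x78=120, contrib = 120<<7 = 15360; acc -> 15369, shift -> 14
byte 2=0xFB: payload=0x7B=123, contrib = 123<<14 = 2015232; acc -> 2030601, shift -> 21
byte 3=0x42: payload=0x42=66, contrib = 66<<21 = 138412032; acc -> 140442633, shift -> 28

Answer: acc=9 shift=7
acc=15369 shift=14
acc=2030601 shift=21
acc=140442633 shift=28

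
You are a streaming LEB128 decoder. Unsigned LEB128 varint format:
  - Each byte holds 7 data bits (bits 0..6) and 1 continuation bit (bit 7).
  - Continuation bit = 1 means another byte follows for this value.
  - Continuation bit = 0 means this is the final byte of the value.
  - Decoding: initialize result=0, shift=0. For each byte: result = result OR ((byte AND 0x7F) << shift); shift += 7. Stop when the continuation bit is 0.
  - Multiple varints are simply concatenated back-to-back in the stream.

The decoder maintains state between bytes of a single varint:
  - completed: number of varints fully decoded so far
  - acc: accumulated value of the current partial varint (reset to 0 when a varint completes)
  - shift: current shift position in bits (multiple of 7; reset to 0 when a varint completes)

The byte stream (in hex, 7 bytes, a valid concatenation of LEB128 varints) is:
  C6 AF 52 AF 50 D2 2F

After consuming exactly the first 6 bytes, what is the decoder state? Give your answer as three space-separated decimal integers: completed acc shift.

Answer: 2 82 7

Derivation:
byte[0]=0xC6 cont=1 payload=0x46: acc |= 70<<0 -> completed=0 acc=70 shift=7
byte[1]=0xAF cont=1 payload=0x2F: acc |= 47<<7 -> completed=0 acc=6086 shift=14
byte[2]=0x52 cont=0 payload=0x52: varint #1 complete (value=1349574); reset -> completed=1 acc=0 shift=0
byte[3]=0xAF cont=1 payload=0x2F: acc |= 47<<0 -> completed=1 acc=47 shift=7
byte[4]=0x50 cont=0 payload=0x50: varint #2 complete (value=10287); reset -> completed=2 acc=0 shift=0
byte[5]=0xD2 cont=1 payload=0x52: acc |= 82<<0 -> completed=2 acc=82 shift=7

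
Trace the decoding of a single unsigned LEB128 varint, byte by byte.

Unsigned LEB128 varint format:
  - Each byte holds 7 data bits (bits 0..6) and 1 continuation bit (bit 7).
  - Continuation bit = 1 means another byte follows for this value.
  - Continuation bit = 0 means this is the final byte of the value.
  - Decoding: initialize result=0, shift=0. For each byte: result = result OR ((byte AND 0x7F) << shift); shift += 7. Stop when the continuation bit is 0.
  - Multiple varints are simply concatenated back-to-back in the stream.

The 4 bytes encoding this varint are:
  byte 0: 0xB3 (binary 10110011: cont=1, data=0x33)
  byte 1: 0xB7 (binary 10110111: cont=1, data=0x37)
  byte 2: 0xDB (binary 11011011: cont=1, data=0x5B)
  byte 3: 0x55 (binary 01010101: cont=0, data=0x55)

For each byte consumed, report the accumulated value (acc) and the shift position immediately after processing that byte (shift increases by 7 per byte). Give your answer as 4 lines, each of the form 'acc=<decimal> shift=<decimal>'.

Answer: acc=51 shift=7
acc=7091 shift=14
acc=1498035 shift=21
acc=179755955 shift=28

Derivation:
byte 0=0xB3: payload=0x33=51, contrib = 51<<0 = 51; acc -> 51, shift -> 7
byte 1=0xB7: payload=0x37=55, contrib = 55<<7 = 7040; acc -> 7091, shift -> 14
byte 2=0xDB: payload=0x5B=91, contrib = 91<<14 = 1490944; acc -> 1498035, shift -> 21
byte 3=0x55: payload=0x55=85, contrib = 85<<21 = 178257920; acc -> 179755955, shift -> 28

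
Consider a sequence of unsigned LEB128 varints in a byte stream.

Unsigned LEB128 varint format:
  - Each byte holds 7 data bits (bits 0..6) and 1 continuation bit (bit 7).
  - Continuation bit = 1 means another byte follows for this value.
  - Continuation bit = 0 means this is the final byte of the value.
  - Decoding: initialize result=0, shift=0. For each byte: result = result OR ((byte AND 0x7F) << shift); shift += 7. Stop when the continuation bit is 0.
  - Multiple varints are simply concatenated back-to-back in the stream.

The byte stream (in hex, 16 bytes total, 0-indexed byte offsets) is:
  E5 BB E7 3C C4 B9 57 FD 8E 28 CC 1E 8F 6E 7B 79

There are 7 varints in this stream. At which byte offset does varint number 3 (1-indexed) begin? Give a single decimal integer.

  byte[0]=0xE5 cont=1 payload=0x65=101: acc |= 101<<0 -> acc=101 shift=7
  byte[1]=0xBB cont=1 payload=0x3B=59: acc |= 59<<7 -> acc=7653 shift=14
  byte[2]=0xE7 cont=1 payload=0x67=103: acc |= 103<<14 -> acc=1695205 shift=21
  byte[3]=0x3C cont=0 payload=0x3C=60: acc |= 60<<21 -> acc=127524325 shift=28 [end]
Varint 1: bytes[0:4] = E5 BB E7 3C -> value 127524325 (4 byte(s))
  byte[4]=0xC4 cont=1 payload=0x44=68: acc |= 68<<0 -> acc=68 shift=7
  byte[5]=0xB9 cont=1 payload=0x39=57: acc |= 57<<7 -> acc=7364 shift=14
  byte[6]=0x57 cont=0 payload=0x57=87: acc |= 87<<14 -> acc=1432772 shift=21 [end]
Varint 2: bytes[4:7] = C4 B9 57 -> value 1432772 (3 byte(s))
  byte[7]=0xFD cont=1 payload=0x7D=125: acc |= 125<<0 -> acc=125 shift=7
  byte[8]=0x8E cont=1 payload=0x0E=14: acc |= 14<<7 -> acc=1917 shift=14
  byte[9]=0x28 cont=0 payload=0x28=40: acc |= 40<<14 -> acc=657277 shift=21 [end]
Varint 3: bytes[7:10] = FD 8E 28 -> value 657277 (3 byte(s))
  byte[10]=0xCC cont=1 payload=0x4C=76: acc |= 76<<0 -> acc=76 shift=7
  byte[11]=0x1E cont=0 payload=0x1E=30: acc |= 30<<7 -> acc=3916 shift=14 [end]
Varint 4: bytes[10:12] = CC 1E -> value 3916 (2 byte(s))
  byte[12]=0x8F cont=1 payload=0x0F=15: acc |= 15<<0 -> acc=15 shift=7
  byte[13]=0x6E cont=0 payload=0x6E=110: acc |= 110<<7 -> acc=14095 shift=14 [end]
Varint 5: bytes[12:14] = 8F 6E -> value 14095 (2 byte(s))
  byte[14]=0x7B cont=0 payload=0x7B=123: acc |= 123<<0 -> acc=123 shift=7 [end]
Varint 6: bytes[14:15] = 7B -> value 123 (1 byte(s))
  byte[15]=0x79 cont=0 payload=0x79=121: acc |= 121<<0 -> acc=121 shift=7 [end]
Varint 7: bytes[15:16] = 79 -> value 121 (1 byte(s))

Answer: 7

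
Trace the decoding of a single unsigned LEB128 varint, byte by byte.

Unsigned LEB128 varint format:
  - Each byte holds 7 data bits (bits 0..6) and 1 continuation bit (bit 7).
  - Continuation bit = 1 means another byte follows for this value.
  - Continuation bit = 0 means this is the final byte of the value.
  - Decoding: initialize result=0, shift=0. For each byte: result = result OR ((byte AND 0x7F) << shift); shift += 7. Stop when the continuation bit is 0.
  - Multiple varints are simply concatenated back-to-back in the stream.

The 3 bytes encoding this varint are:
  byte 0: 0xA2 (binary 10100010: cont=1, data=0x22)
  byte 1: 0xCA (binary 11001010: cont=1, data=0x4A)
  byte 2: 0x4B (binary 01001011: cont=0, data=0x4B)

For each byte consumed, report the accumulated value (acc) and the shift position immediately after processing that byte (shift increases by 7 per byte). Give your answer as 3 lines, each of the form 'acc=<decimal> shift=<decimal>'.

byte 0=0xA2: payload=0x22=34, contrib = 34<<0 = 34; acc -> 34, shift -> 7
byte 1=0xCA: payload=0x4A=74, contrib = 74<<7 = 9472; acc -> 9506, shift -> 14
byte 2=0x4B: payload=0x4B=75, contrib = 75<<14 = 1228800; acc -> 1238306, shift -> 21

Answer: acc=34 shift=7
acc=9506 shift=14
acc=1238306 shift=21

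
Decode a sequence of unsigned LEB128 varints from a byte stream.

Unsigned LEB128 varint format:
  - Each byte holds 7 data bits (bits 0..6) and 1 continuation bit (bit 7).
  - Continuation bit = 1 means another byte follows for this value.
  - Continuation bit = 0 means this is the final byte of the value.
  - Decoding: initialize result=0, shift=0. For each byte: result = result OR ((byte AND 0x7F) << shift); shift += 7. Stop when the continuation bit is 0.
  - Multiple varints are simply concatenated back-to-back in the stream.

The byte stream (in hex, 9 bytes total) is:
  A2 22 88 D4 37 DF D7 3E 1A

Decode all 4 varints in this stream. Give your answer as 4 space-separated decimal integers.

Answer: 4386 911880 1027039 26

Derivation:
  byte[0]=0xA2 cont=1 payload=0x22=34: acc |= 34<<0 -> acc=34 shift=7
  byte[1]=0x22 cont=0 payload=0x22=34: acc |= 34<<7 -> acc=4386 shift=14 [end]
Varint 1: bytes[0:2] = A2 22 -> value 4386 (2 byte(s))
  byte[2]=0x88 cont=1 payload=0x08=8: acc |= 8<<0 -> acc=8 shift=7
  byte[3]=0xD4 cont=1 payload=0x54=84: acc |= 84<<7 -> acc=10760 shift=14
  byte[4]=0x37 cont=0 payload=0x37=55: acc |= 55<<14 -> acc=911880 shift=21 [end]
Varint 2: bytes[2:5] = 88 D4 37 -> value 911880 (3 byte(s))
  byte[5]=0xDF cont=1 payload=0x5F=95: acc |= 95<<0 -> acc=95 shift=7
  byte[6]=0xD7 cont=1 payload=0x57=87: acc |= 87<<7 -> acc=11231 shift=14
  byte[7]=0x3E cont=0 payload=0x3E=62: acc |= 62<<14 -> acc=1027039 shift=21 [end]
Varint 3: bytes[5:8] = DF D7 3E -> value 1027039 (3 byte(s))
  byte[8]=0x1A cont=0 payload=0x1A=26: acc |= 26<<0 -> acc=26 shift=7 [end]
Varint 4: bytes[8:9] = 1A -> value 26 (1 byte(s))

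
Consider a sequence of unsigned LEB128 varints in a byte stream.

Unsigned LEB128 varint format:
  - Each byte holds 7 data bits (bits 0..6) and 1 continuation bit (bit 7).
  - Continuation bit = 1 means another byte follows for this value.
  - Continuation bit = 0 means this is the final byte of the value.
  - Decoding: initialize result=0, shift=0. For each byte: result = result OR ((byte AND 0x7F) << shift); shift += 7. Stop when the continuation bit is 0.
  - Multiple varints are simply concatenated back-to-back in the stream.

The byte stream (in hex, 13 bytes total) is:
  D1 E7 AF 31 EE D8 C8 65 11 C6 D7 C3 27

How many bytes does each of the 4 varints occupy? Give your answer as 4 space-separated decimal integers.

  byte[0]=0xD1 cont=1 payload=0x51=81: acc |= 81<<0 -> acc=81 shift=7
  byte[1]=0xE7 cont=1 payload=0x67=103: acc |= 103<<7 -> acc=13265 shift=14
  byte[2]=0xAF cont=1 payload=0x2F=47: acc |= 47<<14 -> acc=783313 shift=21
  byte[3]=0x31 cont=0 payload=0x31=49: acc |= 49<<21 -> acc=103543761 shift=28 [end]
Varint 1: bytes[0:4] = D1 E7 AF 31 -> value 103543761 (4 byte(s))
  byte[4]=0xEE cont=1 payload=0x6E=110: acc |= 110<<0 -> acc=110 shift=7
  byte[5]=0xD8 cont=1 payload=0x58=88: acc |= 88<<7 -> acc=11374 shift=14
  byte[6]=0xC8 cont=1 payload=0x48=72: acc |= 72<<14 -> acc=1191022 shift=21
  byte[7]=0x65 cont=0 payload=0x65=101: acc |= 101<<21 -> acc=213003374 shift=28 [end]
Varint 2: bytes[4:8] = EE D8 C8 65 -> value 213003374 (4 byte(s))
  byte[8]=0x11 cont=0 payload=0x11=17: acc |= 17<<0 -> acc=17 shift=7 [end]
Varint 3: bytes[8:9] = 11 -> value 17 (1 byte(s))
  byte[9]=0xC6 cont=1 payload=0x46=70: acc |= 70<<0 -> acc=70 shift=7
  byte[10]=0xD7 cont=1 payload=0x57=87: acc |= 87<<7 -> acc=11206 shift=14
  byte[11]=0xC3 cont=1 payload=0x43=67: acc |= 67<<14 -> acc=1108934 shift=21
  byte[12]=0x27 cont=0 payload=0x27=39: acc |= 39<<21 -> acc=82897862 shift=28 [end]
Varint 4: bytes[9:13] = C6 D7 C3 27 -> value 82897862 (4 byte(s))

Answer: 4 4 1 4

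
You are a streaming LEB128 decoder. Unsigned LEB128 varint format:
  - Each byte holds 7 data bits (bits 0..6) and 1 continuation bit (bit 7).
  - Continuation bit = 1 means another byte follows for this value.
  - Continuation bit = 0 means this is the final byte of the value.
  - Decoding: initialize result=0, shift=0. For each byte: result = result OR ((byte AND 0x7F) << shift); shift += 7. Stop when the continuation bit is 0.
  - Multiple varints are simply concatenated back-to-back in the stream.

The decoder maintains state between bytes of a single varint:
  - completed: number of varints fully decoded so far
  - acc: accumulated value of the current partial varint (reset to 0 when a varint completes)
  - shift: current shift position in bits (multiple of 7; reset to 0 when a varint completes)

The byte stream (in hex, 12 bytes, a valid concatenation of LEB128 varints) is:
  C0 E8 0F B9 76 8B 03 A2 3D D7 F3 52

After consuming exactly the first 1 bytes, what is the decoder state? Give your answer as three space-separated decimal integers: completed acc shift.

Answer: 0 64 7

Derivation:
byte[0]=0xC0 cont=1 payload=0x40: acc |= 64<<0 -> completed=0 acc=64 shift=7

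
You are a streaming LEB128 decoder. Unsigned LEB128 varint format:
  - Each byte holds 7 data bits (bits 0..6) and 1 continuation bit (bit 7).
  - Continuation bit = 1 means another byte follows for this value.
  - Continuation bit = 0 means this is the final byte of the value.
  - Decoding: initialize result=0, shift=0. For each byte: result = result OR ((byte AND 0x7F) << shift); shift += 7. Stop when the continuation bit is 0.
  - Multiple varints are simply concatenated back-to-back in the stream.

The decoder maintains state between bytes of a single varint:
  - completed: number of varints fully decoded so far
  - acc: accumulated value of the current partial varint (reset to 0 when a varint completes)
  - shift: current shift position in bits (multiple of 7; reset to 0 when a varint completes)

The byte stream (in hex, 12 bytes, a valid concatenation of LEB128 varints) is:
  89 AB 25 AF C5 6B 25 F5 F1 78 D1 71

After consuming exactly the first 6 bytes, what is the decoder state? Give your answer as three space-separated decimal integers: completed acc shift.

byte[0]=0x89 cont=1 payload=0x09: acc |= 9<<0 -> completed=0 acc=9 shift=7
byte[1]=0xAB cont=1 payload=0x2B: acc |= 43<<7 -> completed=0 acc=5513 shift=14
byte[2]=0x25 cont=0 payload=0x25: varint #1 complete (value=611721); reset -> completed=1 acc=0 shift=0
byte[3]=0xAF cont=1 payload=0x2F: acc |= 47<<0 -> completed=1 acc=47 shift=7
byte[4]=0xC5 cont=1 payload=0x45: acc |= 69<<7 -> completed=1 acc=8879 shift=14
byte[5]=0x6B cont=0 payload=0x6B: varint #2 complete (value=1761967); reset -> completed=2 acc=0 shift=0

Answer: 2 0 0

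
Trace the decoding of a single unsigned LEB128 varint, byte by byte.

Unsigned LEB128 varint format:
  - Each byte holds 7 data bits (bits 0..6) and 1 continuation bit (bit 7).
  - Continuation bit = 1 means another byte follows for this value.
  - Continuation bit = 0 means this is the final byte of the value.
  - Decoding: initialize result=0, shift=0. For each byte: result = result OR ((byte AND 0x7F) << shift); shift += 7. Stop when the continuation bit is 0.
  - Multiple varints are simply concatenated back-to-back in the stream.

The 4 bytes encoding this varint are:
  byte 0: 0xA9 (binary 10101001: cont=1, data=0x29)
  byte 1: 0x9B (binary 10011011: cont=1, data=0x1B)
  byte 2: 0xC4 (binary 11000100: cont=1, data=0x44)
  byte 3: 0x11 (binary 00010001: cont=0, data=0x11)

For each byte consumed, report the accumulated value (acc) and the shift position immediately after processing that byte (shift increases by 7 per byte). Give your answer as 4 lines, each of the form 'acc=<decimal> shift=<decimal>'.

byte 0=0xA9: payload=0x29=41, contrib = 41<<0 = 41; acc -> 41, shift -> 7
byte 1=0x9B: payload=0x1B=27, contrib = 27<<7 = 3456; acc -> 3497, shift -> 14
byte 2=0xC4: payload=0x44=68, contrib = 68<<14 = 1114112; acc -> 1117609, shift -> 21
byte 3=0x11: payload=0x11=17, contrib = 17<<21 = 35651584; acc -> 36769193, shift -> 28

Answer: acc=41 shift=7
acc=3497 shift=14
acc=1117609 shift=21
acc=36769193 shift=28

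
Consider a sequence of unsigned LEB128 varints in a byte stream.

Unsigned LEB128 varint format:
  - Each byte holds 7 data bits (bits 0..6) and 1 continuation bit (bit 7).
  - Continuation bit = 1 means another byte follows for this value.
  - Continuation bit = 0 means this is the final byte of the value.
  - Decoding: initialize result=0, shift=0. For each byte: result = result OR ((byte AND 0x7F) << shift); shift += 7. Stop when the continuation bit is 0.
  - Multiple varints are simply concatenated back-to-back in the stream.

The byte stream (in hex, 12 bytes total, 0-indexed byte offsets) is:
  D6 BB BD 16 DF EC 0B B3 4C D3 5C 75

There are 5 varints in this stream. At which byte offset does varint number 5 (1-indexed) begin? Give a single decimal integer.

  byte[0]=0xD6 cont=1 payload=0x56=86: acc |= 86<<0 -> acc=86 shift=7
  byte[1]=0xBB cont=1 payload=0x3B=59: acc |= 59<<7 -> acc=7638 shift=14
  byte[2]=0xBD cont=1 payload=0x3D=61: acc |= 61<<14 -> acc=1007062 shift=21
  byte[3]=0x16 cont=0 payload=0x16=22: acc |= 22<<21 -> acc=47144406 shift=28 [end]
Varint 1: bytes[0:4] = D6 BB BD 16 -> value 47144406 (4 byte(s))
  byte[4]=0xDF cont=1 payload=0x5F=95: acc |= 95<<0 -> acc=95 shift=7
  byte[5]=0xEC cont=1 payload=0x6C=108: acc |= 108<<7 -> acc=13919 shift=14
  byte[6]=0x0B cont=0 payload=0x0B=11: acc |= 11<<14 -> acc=194143 shift=21 [end]
Varint 2: bytes[4:7] = DF EC 0B -> value 194143 (3 byte(s))
  byte[7]=0xB3 cont=1 payload=0x33=51: acc |= 51<<0 -> acc=51 shift=7
  byte[8]=0x4C cont=0 payload=0x4C=76: acc |= 76<<7 -> acc=9779 shift=14 [end]
Varint 3: bytes[7:9] = B3 4C -> value 9779 (2 byte(s))
  byte[9]=0xD3 cont=1 payload=0x53=83: acc |= 83<<0 -> acc=83 shift=7
  byte[10]=0x5C cont=0 payload=0x5C=92: acc |= 92<<7 -> acc=11859 shift=14 [end]
Varint 4: bytes[9:11] = D3 5C -> value 11859 (2 byte(s))
  byte[11]=0x75 cont=0 payload=0x75=117: acc |= 117<<0 -> acc=117 shift=7 [end]
Varint 5: bytes[11:12] = 75 -> value 117 (1 byte(s))

Answer: 11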